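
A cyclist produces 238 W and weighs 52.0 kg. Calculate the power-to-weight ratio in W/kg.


P/W = power / mass
= 238 / 52.0
= 4.577 W/kg

4.577 W/kg


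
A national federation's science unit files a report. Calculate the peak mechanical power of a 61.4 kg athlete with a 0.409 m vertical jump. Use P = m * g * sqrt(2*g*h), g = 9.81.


First, sqrt(2gh) = sqrt(2 * 9.81 * 0.409)
= sqrt(8.02458) = 2.832769 m/s
Power = 61.4 * 9.81 * 2.832769 = 1706.27 W

1706.27 W


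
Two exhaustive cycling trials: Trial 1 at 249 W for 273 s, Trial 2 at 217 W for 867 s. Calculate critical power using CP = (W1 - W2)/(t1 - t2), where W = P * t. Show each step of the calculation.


W1 = 249 * 273 = 67977 J
W2 = 217 * 867 = 188139 J
CP = (67977 - 188139) / (273 - 867)
= -120162 / -594
= 202.29 W

202.29 W


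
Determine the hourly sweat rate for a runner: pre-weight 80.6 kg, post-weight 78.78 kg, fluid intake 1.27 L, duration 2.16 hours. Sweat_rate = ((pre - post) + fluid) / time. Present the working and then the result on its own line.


Mass lost = 80.6 - 78.78 = 1.82 kg
Add fluid consumed: 1.82 + 1.27 = 3.09 L total sweat
Sweat rate = 3.09 / 2.16 = 1.431 L/h

1.431 L/h


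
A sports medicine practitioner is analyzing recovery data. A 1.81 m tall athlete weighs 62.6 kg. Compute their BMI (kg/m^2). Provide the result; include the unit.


height^2 = 3.2761 m^2
BMI = 62.6 / 3.2761 = 19.11 kg/m^2

19.11 kg/m^2


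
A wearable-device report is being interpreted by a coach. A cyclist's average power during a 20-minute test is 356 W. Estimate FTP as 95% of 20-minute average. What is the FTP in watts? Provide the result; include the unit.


FTP = 20-min power * 0.95
= 356 * 0.95
= 338.2 W

338.2 W


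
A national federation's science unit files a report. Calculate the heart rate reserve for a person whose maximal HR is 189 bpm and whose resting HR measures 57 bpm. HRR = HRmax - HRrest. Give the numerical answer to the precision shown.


HRmax = 189 bpm
HRrest = 57 bpm
HRR = 189 - 57 = 132 bpm

132 bpm


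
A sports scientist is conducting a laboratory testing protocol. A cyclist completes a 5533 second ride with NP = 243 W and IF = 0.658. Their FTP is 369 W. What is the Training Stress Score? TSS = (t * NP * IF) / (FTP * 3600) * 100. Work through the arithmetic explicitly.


t * NP * IF = 5533 * 243 * 0.658 = 884693.502
FTP * 3600 = 1328400
TSS = (884693.502 / 1328400) * 100 = 66.6

66.6 TSS


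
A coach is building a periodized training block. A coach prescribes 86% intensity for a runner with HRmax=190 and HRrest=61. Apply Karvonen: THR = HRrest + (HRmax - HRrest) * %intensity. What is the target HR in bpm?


Heart rate reserve = 190 - 61 = 129
Intensity fraction = 86 / 100 = 0.86
THR = 61 + 129 * 0.86 = 171.94 bpm

171.94 bpm


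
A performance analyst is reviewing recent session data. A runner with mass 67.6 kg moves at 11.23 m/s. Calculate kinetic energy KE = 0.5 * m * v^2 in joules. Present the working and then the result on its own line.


v^2 = 11.23^2 = 126.1129
KE = 0.5 * 67.6 * 126.1129
= 4262.62 J

4262.62 J


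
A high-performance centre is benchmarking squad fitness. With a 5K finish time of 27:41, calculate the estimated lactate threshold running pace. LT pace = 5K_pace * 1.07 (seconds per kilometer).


Race duration = 1661 s for 5 km
Average pace = 1661 / 5 = 332.2 s/km
LT pace = 332.2 * 1.07
= 355.45 s/km

355.45 s/km


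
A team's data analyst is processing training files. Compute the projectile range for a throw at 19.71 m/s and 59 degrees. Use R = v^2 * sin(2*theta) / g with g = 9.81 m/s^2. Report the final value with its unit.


Two times the angle = 118 degrees
sin(118) = 0.882948
R = 388.4841 * 0.882948 / 9.81 = 34.965 m

34.965 m


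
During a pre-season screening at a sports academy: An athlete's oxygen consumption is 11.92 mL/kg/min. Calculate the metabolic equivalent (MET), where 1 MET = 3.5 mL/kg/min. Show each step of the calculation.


MET = VO2 / 3.5
= 11.92 / 3.5
= 3.41 METs

3.41 METs


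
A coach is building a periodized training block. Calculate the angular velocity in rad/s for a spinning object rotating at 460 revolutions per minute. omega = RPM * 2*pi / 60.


omega = RPM * 2*pi / 60
= 460 * 6.28318531 / 60
= 48.171 rad/s

48.171 rad/s


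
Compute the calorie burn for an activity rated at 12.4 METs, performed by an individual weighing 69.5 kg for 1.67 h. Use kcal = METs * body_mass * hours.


Product of METs and mass = 12.4 * 69.5 = 861.8
Total kcal = 861.8 * 1.67 = 1439.21 kcal

1439.21 kcal


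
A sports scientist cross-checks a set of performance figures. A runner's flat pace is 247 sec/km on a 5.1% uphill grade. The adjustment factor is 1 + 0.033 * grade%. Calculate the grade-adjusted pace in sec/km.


Factor = 1 + 0.033 * 5.1 = 1.1683
Adjusted pace = 247 * 1.1683
= 288.57 sec/km

288.57 s/km


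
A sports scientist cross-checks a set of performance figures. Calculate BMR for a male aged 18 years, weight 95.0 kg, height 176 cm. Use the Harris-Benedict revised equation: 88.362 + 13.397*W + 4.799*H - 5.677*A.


Substituting values:
W term = 13.397 * 95.0 = 1272.715
H term = 4.799 * 176 = 844.624
A term = 5.677 * 18 = 102.186
BMR = 2103.52 kcal/day

2103.52 kcal/day


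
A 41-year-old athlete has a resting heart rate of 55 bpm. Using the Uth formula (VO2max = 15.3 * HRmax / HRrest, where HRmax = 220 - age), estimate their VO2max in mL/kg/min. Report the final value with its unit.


HRmax = 220 - 41 = 179 bpm
Ratio = HRmax / HRrest = 179 / 55 = 3.2545
VO2max = 15.3 * 3.2545 = 49.79 mL/kg/min

49.79 mL/kg/min


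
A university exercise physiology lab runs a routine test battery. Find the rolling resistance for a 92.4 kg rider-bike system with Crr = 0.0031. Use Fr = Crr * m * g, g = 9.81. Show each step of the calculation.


m * g = 92.4 * 9.81 = 906.444 N
Fr = 0.0031 * 906.444 = 2.81 N

2.81 N


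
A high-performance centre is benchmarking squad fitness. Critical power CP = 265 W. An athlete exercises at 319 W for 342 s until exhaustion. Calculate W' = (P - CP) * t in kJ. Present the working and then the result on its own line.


P - CP = 319 - 265 = 54 W
W' = 54 * 342 = 18468 J
= 18468 / 1000 = 18.468 kJ

18.468 kJ


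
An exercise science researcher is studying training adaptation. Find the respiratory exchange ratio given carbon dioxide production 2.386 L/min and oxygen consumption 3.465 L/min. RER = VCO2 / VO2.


VCO2 = 2.386 L/min
VO2 = 3.465 L/min
RER = 2.386 / 3.465 = 0.6886

0.6886


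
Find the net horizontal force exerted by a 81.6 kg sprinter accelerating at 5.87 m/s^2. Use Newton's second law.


Newton's second law: F = m * a
F = 81.6 * 5.87 = 478.99 N

478.99 N


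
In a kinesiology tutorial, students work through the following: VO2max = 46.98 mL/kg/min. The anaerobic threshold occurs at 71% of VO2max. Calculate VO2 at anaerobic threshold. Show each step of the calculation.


AT fraction = 71 / 100 = 0.71
AT VO2 = 46.98 * 0.71
= 33.36 mL/kg/min

33.36 mL/kg/min


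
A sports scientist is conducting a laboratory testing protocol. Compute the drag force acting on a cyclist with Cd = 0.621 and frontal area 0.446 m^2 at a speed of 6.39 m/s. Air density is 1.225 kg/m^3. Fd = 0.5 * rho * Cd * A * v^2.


Step 1: v^2 = 40.8321
Step 2: Fd = 0.5 * 1.225 * 0.621 * 0.446 * 40.8321
= 6.927 N

6.927 N


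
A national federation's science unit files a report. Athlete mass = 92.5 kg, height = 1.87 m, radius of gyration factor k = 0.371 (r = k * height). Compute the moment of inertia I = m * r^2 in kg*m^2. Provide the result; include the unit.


r = k * height = 0.371 * 1.87 = 0.69377 m
r^2 = 0.69377^2 = 0.481317
I = 92.5 * 0.481317 = 44.522 kg*m^2

44.522 kg*m^2


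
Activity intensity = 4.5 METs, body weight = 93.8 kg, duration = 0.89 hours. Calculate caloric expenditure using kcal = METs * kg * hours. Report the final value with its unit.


kcal = 4.5 * 93.8 * 0.89
= 422.1 * 0.89
= 375.67 kcal

375.67 kcal


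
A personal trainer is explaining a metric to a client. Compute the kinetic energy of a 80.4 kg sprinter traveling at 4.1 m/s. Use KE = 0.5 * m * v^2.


Velocity squared = 16.81
KE = 0.5 * 80.4 * 16.81 = 675.76 J

675.76 J


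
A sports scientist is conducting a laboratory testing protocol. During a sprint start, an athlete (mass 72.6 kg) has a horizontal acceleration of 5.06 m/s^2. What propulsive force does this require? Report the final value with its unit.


Propulsive force = mass * acceleration
= 72.6 kg * 5.06 m/s^2
= 367.36 N

367.36 N


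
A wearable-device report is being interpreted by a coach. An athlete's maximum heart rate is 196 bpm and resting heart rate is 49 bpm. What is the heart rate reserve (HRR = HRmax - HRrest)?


HRR = HRmax - HRrest
= 196 - 49
= 147 bpm

147 bpm


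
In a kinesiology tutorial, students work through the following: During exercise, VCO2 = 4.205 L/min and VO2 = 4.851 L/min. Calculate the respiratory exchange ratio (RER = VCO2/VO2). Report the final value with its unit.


RER = VCO2 / VO2
= 4.205 / 4.851
= 0.8668

0.8668


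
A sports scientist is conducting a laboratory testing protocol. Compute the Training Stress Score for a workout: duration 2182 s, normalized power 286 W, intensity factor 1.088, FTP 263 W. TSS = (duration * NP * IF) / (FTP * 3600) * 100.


Product = 2182 * 286 * 1.088 = 678968.576
Base = 263 * 3600 = 946800
TSS = 678968.576 / 946800 * 100 = 71.71

71.71 TSS


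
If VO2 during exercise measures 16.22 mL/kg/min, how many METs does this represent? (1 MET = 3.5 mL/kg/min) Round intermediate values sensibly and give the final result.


METs = VO2 / 3.5 = 16.22 / 3.5 = 4.63

4.63 METs


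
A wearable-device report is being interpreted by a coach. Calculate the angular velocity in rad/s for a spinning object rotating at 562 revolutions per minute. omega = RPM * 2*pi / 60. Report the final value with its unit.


omega = RPM * 2*pi / 60
= 562 * 6.28318531 / 60
= 58.853 rad/s

58.853 rad/s


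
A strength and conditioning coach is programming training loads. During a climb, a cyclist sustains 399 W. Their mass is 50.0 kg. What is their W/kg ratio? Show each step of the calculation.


Power-to-weight = 399 W / 50.0 kg
= 7.98 W/kg

7.98 W/kg


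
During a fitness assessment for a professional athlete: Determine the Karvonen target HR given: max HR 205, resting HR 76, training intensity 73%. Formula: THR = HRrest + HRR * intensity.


HRR = HRmax - HRrest = 205 - 76 = 129
THR = 76 + 129 * 0.73
= 170.17 bpm

170.17 bpm


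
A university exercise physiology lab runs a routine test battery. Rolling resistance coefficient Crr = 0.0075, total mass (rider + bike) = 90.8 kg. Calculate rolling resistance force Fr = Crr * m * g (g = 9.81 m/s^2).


Fr = Crr * m * g
= 0.0075 * 90.8 * 9.81
= 6.681 N

6.681 N


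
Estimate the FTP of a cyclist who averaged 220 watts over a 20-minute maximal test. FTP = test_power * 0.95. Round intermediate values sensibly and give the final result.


FTP = 220 * 0.95 = 209.0 W

209.0 W


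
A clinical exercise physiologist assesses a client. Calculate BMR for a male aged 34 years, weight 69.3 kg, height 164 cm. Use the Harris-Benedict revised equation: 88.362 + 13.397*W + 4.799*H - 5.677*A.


Substituting values:
W term = 13.397 * 69.3 = 928.4121
H term = 4.799 * 164 = 787.036
A term = 5.677 * 34 = 193.018
BMR = 1610.79 kcal/day

1610.79 kcal/day


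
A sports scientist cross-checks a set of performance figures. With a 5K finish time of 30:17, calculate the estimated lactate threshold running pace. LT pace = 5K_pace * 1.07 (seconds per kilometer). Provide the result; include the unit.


Race duration = 1817 s for 5 km
Average pace = 1817 / 5 = 363.4 s/km
LT pace = 363.4 * 1.07
= 388.84 s/km

388.84 s/km


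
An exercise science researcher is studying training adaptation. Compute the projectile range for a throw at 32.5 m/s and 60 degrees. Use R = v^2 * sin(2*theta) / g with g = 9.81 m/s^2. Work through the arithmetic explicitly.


Two times the angle = 120 degrees
sin(120) = 0.866025
R = 1056.25 * 0.866025 / 9.81 = 93.246 m

93.246 m


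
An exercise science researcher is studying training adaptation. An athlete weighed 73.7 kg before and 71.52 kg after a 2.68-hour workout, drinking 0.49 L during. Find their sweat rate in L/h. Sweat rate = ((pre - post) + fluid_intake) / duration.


Body mass change = 2.18 kg
Total sweat loss = 2.18 + 0.49 = 2.67 L
Rate = 2.67 / 2.68 = 0.996 L/h

0.996 L/h


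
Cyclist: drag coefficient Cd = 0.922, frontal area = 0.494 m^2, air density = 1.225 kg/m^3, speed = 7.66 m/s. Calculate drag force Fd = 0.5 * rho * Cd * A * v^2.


v^2 = 7.66^2 = 58.6756
Fd = 0.5 * 1.225 * 0.922 * 0.494 * 58.6756
= 16.369 N

16.369 N


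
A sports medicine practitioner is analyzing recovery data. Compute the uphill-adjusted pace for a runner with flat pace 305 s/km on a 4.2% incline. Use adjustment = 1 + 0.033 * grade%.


Adjustment factor = 1 + 0.033 * 4.2 = 1.1386
Grade-adjusted pace = 305 * 1.1386 = 347.27 s/km

347.27 s/km


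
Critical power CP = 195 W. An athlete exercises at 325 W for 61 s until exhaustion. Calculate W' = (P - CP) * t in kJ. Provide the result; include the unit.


P - CP = 325 - 195 = 130 W
W' = 130 * 61 = 7930 J
= 7930 / 1000 = 7.93 kJ

7.93 kJ


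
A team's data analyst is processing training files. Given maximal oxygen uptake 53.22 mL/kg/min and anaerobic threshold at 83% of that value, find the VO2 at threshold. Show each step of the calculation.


Percentage as decimal = 0.83
VO2 at AT = 53.22 * 0.83 = 44.17 mL/kg/min

44.17 mL/kg/min


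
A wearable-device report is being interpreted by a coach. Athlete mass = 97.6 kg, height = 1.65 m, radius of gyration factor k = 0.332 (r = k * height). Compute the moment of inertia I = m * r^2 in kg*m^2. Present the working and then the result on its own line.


r = k * height = 0.332 * 1.65 = 0.5478 m
r^2 = 0.5478^2 = 0.300085
I = 97.6 * 0.300085 = 29.288 kg*m^2

29.288 kg*m^2


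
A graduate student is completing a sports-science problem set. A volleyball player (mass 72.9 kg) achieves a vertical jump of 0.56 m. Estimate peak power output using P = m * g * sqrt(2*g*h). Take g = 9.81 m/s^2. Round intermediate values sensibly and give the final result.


2 * g * h = 2 * 9.81 * 0.56 = 10.9872
sqrt(10.9872) = 3.314695 m/s
P = 72.9 * 9.81 * 3.314695 = 2370.5 W

2370.5 W


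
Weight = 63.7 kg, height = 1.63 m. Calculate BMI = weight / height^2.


height^2 = 1.63^2 = 2.6569
BMI = 63.7 / 2.6569 = 23.98 kg/m^2

23.98 kg/m^2


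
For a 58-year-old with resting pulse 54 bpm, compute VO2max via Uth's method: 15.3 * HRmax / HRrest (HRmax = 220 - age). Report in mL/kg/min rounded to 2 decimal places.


Step 1: HRmax = 220 - 58 = 162 bpm
Step 2: Ratio = 162 / 54 = 3.0
Step 3: VO2max = 15.3 * 3.0 = 45.9 mL/kg/min

45.9 mL/kg/min


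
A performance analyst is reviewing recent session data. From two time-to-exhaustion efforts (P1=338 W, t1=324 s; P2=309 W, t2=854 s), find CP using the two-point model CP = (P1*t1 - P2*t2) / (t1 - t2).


Work in trial 1 = 109512 J
Work in trial 2 = 263886 J
Delta work = -154374 J
Delta time = -530 s
CP = -154374 / -530 = 291.27 W

291.27 W


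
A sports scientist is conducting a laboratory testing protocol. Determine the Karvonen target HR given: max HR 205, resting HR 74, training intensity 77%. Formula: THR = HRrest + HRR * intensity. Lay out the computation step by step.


HRR = HRmax - HRrest = 205 - 74 = 131
THR = 74 + 131 * 0.77
= 174.87 bpm

174.87 bpm


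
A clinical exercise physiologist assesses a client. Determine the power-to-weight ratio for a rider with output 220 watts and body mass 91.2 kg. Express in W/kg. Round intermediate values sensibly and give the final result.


P/W = 220 / 91.2 = 2.412 W/kg

2.412 W/kg


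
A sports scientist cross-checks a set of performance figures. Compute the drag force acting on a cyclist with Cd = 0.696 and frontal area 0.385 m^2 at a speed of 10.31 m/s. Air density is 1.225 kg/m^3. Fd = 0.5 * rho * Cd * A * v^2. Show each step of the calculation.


Step 1: v^2 = 106.2961
Step 2: Fd = 0.5 * 1.225 * 0.696 * 0.385 * 106.2961
= 17.446 N

17.446 N


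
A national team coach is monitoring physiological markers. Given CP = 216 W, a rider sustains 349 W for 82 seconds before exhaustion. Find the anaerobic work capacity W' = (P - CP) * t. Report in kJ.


Excess power = 349 - 216 = 133 W
Work above CP = 133 * 82 = 10906 J
W' = 10.906 kJ

10.906 kJ


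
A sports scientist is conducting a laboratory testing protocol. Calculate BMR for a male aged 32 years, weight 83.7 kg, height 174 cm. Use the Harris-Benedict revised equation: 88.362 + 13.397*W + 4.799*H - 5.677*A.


Substituting values:
W term = 13.397 * 83.7 = 1121.3289
H term = 4.799 * 174 = 835.026
A term = 5.677 * 32 = 181.664
BMR = 1863.05 kcal/day

1863.05 kcal/day


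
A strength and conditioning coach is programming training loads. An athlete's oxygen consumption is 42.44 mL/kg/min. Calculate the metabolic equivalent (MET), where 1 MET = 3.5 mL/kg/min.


MET = VO2 / 3.5
= 42.44 / 3.5
= 12.13 METs

12.13 METs


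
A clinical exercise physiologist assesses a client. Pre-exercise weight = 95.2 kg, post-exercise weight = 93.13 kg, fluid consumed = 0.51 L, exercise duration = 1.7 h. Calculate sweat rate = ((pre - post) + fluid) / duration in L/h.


Weight loss = 95.2 - 93.13 = 2.07 kg (approx L)
Total sweat = 2.07 + 0.51 = 2.58 L
Sweat rate = 2.58 / 1.7 = 1.518 L/h

1.518 L/h


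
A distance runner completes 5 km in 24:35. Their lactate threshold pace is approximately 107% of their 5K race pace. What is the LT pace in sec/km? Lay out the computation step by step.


Convert to seconds: 24 min 35 s = 1475 s
Pace per km = 1475 / 5 = 295.0 s/km
LT pace = 295.0 * 1.07 = 315.65 s/km

315.65 s/km


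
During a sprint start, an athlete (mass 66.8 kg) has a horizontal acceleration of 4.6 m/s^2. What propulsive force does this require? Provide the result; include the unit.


Propulsive force = mass * acceleration
= 66.8 kg * 4.6 m/s^2
= 307.28 N

307.28 N


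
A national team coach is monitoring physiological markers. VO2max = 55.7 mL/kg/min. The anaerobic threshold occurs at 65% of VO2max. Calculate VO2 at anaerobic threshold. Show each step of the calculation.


AT fraction = 65 / 100 = 0.65
AT VO2 = 55.7 * 0.65
= 36.21 mL/kg/min

36.21 mL/kg/min


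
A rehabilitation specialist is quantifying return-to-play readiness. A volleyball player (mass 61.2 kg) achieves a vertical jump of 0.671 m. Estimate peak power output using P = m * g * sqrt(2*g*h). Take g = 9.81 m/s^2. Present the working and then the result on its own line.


2 * g * h = 2 * 9.81 * 0.671 = 13.16502
sqrt(13.16502) = 3.628363 m/s
P = 61.2 * 9.81 * 3.628363 = 2178.37 W

2178.37 W


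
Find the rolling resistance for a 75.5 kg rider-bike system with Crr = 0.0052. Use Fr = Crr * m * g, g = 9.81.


m * g = 75.5 * 9.81 = 740.655 N
Fr = 0.0052 * 740.655 = 3.851 N

3.851 N


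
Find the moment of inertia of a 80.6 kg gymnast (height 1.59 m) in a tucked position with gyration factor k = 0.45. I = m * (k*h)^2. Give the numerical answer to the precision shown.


Radius of gyration = 0.45 * 1.59 = 0.7155 m
I = 80.6 * 0.7155^2
= 80.6 * 0.51194
= 41.262 kg*m^2

41.262 kg*m^2


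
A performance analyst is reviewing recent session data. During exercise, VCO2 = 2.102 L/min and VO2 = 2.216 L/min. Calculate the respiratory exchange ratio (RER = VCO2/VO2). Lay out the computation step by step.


RER = VCO2 / VO2
= 2.102 / 2.216
= 0.9486

0.9486


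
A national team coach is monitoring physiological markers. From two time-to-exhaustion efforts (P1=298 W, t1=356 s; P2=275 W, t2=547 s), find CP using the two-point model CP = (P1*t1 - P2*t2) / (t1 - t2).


Work in trial 1 = 106088 J
Work in trial 2 = 150425 J
Delta work = -44337 J
Delta time = -191 s
CP = -44337 / -191 = 232.13 W

232.13 W


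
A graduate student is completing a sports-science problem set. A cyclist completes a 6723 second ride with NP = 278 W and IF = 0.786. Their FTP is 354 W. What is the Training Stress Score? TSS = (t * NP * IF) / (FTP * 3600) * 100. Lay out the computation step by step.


t * NP * IF = 6723 * 278 * 0.786 = 1469029.284
FTP * 3600 = 1274400
TSS = (1469029.284 / 1274400) * 100 = 115.27

115.27 TSS


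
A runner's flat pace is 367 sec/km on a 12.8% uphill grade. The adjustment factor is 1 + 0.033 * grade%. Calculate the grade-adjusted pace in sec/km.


Factor = 1 + 0.033 * 12.8 = 1.4224
Adjusted pace = 367 * 1.4224
= 522.02 sec/km

522.02 s/km


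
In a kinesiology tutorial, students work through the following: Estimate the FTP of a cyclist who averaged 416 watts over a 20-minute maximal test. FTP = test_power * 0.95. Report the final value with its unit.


FTP = 416 * 0.95 = 395.2 W

395.2 W


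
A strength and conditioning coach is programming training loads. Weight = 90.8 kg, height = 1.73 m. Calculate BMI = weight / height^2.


height^2 = 1.73^2 = 2.9929
BMI = 90.8 / 2.9929 = 30.34 kg/m^2

30.34 kg/m^2


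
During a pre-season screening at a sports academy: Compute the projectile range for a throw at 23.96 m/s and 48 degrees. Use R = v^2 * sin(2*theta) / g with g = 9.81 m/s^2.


Two times the angle = 96 degrees
sin(96) = 0.994522
R = 574.0816 * 0.994522 / 9.81 = 58.199 m

58.199 m


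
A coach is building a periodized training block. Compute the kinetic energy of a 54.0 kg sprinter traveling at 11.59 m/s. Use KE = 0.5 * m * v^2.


Velocity squared = 134.3281
KE = 0.5 * 54.0 * 134.3281 = 3626.86 J

3626.86 J


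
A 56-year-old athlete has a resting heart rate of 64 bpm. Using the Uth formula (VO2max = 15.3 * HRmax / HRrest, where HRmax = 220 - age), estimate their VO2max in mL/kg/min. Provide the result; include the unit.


HRmax = 220 - 56 = 164 bpm
Ratio = HRmax / HRrest = 164 / 64 = 2.5625
VO2max = 15.3 * 2.5625 = 39.21 mL/kg/min

39.21 mL/kg/min


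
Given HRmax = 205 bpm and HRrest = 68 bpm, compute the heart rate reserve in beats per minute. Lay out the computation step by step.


Heart rate reserve = maximum HR minus resting HR
HRR = 205 - 68 = 137 bpm

137 bpm


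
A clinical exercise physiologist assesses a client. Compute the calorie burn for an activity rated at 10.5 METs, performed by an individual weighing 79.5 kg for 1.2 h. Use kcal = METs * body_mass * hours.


Product of METs and mass = 10.5 * 79.5 = 834.75
Total kcal = 834.75 * 1.2 = 1001.7 kcal

1001.7 kcal


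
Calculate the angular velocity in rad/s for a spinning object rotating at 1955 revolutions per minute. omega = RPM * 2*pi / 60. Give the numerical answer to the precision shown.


omega = RPM * 2*pi / 60
= 1955 * 6.28318531 / 60
= 204.727 rad/s

204.727 rad/s


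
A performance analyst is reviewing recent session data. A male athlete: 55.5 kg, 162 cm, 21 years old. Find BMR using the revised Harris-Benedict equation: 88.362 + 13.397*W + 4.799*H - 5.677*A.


Intercept = 88.362
Weight contribution = 13.397 * 55.5 = 743.5335
Height contribution = 4.799 * 162 = 777.438
Age contribution = 5.677 * 21 = 119.217
BMR = 88.362 + 743.5335 + 777.438 - 119.217
= 1490.12 kcal/day

1490.12 kcal/day


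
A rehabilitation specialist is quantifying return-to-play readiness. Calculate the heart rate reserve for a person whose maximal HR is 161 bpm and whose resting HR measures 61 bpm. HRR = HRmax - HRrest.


HRmax = 161 bpm
HRrest = 61 bpm
HRR = 161 - 61 = 100 bpm

100 bpm


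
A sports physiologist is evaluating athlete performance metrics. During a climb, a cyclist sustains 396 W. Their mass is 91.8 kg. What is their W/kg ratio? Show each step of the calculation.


Power-to-weight = 396 W / 91.8 kg
= 4.314 W/kg

4.314 W/kg


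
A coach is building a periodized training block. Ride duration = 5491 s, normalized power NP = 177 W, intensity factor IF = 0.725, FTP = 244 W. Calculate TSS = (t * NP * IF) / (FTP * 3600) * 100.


Numerator = 5491 * 177 * 0.725 = 704632.575
Denominator = 244 * 3600 = 878400
TSS = 704632.575 / 878400 * 100
= 80.22

80.22 TSS


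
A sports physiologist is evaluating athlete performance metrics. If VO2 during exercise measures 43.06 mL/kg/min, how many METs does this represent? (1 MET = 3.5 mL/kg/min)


METs = VO2 / 3.5 = 43.06 / 3.5 = 12.3

12.3 METs


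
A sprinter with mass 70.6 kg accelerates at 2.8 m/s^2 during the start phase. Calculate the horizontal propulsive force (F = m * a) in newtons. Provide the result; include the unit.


F = m * a
= 70.6 * 2.8
= 197.68 N

197.68 N


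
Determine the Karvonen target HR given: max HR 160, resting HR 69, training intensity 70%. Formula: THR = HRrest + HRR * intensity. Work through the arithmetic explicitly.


HRR = HRmax - HRrest = 160 - 69 = 91
THR = 69 + 91 * 0.7
= 132.7 bpm

132.7 bpm


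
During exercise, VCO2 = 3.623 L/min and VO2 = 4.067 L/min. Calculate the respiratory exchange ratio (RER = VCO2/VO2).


RER = VCO2 / VO2
= 3.623 / 4.067
= 0.8908

0.8908


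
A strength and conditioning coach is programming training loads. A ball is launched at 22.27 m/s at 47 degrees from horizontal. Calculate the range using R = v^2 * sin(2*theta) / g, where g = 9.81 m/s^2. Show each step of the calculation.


sin(2 * 47) = sin(94) = 0.997564
v^2 = 22.27^2 = 495.9529
R = 495.9529 * 0.997564 / 9.81
= 50.433 m

50.433 m


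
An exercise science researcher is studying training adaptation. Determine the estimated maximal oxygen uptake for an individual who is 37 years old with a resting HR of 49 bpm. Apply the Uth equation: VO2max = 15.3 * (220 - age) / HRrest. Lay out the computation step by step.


HRmax = 220 - 37 = 183
VO2max = 15.3 * (183 / 49)
= 15.3 * 3.7347
= 57.14 mL/kg/min

57.14 mL/kg/min


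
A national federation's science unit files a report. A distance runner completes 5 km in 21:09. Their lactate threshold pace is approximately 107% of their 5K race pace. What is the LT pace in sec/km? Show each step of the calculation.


Convert to seconds: 21 min 9 s = 1269 s
Pace per km = 1269 / 5 = 253.8 s/km
LT pace = 253.8 * 1.07 = 271.57 s/km

271.57 s/km


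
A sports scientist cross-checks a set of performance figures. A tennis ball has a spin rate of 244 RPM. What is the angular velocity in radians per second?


Convert RPM to rad/s: multiply by 2*pi and divide by 60
omega = 244 * 2 * pi / 60
= 25.552 rad/s

25.552 rad/s


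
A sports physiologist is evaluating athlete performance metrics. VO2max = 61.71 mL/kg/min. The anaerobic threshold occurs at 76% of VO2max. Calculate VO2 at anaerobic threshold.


AT fraction = 76 / 100 = 0.76
AT VO2 = 61.71 * 0.76
= 46.9 mL/kg/min

46.9 mL/kg/min


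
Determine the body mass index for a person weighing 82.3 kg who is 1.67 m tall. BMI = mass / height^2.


BMI = mass / height^2
= 82.3 / 1.67^2
= 82.3 / 2.7889
= 29.51 kg/m^2

29.51 kg/m^2


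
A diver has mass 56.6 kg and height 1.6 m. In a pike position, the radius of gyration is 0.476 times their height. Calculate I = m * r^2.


r = 0.476 * 1.6 = 0.7616 m
I = m * r^2 = 56.6 * 0.580035 = 32.83 kg*m^2

32.83 kg*m^2


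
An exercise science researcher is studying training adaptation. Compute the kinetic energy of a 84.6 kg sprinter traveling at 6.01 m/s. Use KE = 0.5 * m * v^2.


Velocity squared = 36.1201
KE = 0.5 * 84.6 * 36.1201 = 1527.88 J

1527.88 J


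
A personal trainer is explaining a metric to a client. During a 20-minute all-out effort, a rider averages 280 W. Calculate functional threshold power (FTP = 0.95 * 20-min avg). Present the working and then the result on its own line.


FTP = 0.95 * 280
= 266.0 W

266.0 W


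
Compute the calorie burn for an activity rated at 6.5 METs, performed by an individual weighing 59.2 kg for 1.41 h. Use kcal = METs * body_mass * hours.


Product of METs and mass = 6.5 * 59.2 = 384.8
Total kcal = 384.8 * 1.41 = 542.57 kcal

542.57 kcal


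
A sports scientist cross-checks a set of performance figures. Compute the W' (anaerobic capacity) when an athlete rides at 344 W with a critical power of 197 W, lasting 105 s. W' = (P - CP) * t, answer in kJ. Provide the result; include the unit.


Above-CP power = 147 W
Duration = 105 s
W' = 147 * 105 = 15435 J
Convert: 15435 / 1000 = 15.435 kJ

15.435 kJ


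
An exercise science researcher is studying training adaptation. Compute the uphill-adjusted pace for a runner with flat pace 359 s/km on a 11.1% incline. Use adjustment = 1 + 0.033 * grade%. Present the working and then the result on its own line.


Adjustment factor = 1 + 0.033 * 11.1 = 1.3663
Grade-adjusted pace = 359 * 1.3663 = 490.5 s/km

490.5 s/km


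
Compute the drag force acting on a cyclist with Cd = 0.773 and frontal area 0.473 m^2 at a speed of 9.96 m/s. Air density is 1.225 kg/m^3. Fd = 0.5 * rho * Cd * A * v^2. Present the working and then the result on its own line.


Step 1: v^2 = 99.2016
Step 2: Fd = 0.5 * 1.225 * 0.773 * 0.473 * 99.2016
= 22.216 N

22.216 N


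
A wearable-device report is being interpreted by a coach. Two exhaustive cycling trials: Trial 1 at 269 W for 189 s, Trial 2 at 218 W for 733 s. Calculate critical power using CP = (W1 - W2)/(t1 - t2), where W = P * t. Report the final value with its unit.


W1 = 269 * 189 = 50841 J
W2 = 218 * 733 = 159794 J
CP = (50841 - 159794) / (189 - 733)
= -108953 / -544
= 200.28 W

200.28 W


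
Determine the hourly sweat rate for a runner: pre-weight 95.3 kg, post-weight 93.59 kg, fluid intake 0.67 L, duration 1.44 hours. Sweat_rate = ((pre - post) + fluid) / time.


Mass lost = 95.3 - 93.59 = 1.71 kg
Add fluid consumed: 1.71 + 0.67 = 2.38 L total sweat
Sweat rate = 2.38 / 1.44 = 1.653 L/h

1.653 L/h


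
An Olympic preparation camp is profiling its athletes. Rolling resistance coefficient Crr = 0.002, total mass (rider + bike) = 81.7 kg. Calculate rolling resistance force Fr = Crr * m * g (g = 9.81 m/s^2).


Fr = Crr * m * g
= 0.002 * 81.7 * 9.81
= 1.603 N

1.603 N


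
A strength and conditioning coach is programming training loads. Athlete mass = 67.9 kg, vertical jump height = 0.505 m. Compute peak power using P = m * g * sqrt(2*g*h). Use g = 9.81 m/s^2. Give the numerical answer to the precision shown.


sqrt(2 * 9.81 * 0.505) = sqrt(9.9081) = 3.147713 m/s
P = 67.9 * 9.81 * 3.147713
= 2096.69 W

2096.69 W


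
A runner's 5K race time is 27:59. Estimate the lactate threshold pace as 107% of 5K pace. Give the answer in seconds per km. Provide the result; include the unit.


Total race time = 27*60 + 59 = 1679 seconds
5K pace = 1679 / 5 = 335.8 sec/km
LT pace = 335.8 * 1.07 = 359.31 sec/km

359.31 s/km


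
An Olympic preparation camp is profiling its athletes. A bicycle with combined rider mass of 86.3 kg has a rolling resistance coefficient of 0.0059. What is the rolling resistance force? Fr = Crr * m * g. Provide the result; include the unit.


Fr = 0.0059 * 86.3 * 9.81
= 0.50917 * 9.81
= 4.995 N

4.995 N


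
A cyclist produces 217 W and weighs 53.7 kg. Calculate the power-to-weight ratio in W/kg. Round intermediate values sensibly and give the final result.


P/W = power / mass
= 217 / 53.7
= 4.041 W/kg

4.041 W/kg


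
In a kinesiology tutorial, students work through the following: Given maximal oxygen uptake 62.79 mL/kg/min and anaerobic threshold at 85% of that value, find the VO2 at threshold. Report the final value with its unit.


Percentage as decimal = 0.85
VO2 at AT = 62.79 * 0.85 = 53.37 mL/kg/min

53.37 mL/kg/min


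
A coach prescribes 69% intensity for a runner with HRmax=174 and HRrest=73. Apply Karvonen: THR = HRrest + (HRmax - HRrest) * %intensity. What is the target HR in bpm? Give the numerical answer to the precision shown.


Heart rate reserve = 174 - 73 = 101
Intensity fraction = 69 / 100 = 0.69
THR = 73 + 101 * 0.69 = 142.69 bpm

142.69 bpm


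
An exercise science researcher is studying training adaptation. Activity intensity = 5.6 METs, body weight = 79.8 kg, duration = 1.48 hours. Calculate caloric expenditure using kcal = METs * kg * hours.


kcal = 5.6 * 79.8 * 1.48
= 446.88 * 1.48
= 661.38 kcal

661.38 kcal


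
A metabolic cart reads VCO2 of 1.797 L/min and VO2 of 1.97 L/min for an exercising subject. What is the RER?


RER = VCO2 / VO2 = 1.797 / 1.97 = 0.9122

0.9122


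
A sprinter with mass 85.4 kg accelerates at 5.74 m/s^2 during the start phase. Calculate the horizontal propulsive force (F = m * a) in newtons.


F = m * a
= 85.4 * 5.74
= 490.2 N

490.2 N


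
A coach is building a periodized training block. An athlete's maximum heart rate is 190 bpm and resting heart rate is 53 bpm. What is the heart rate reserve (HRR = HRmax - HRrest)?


HRR = HRmax - HRrest
= 190 - 53
= 137 bpm

137 bpm


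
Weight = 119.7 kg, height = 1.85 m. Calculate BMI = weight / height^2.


height^2 = 1.85^2 = 3.4225
BMI = 119.7 / 3.4225 = 34.97 kg/m^2

34.97 kg/m^2


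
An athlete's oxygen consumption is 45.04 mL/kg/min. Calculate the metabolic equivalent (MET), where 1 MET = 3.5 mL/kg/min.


MET = VO2 / 3.5
= 45.04 / 3.5
= 12.87 METs

12.87 METs


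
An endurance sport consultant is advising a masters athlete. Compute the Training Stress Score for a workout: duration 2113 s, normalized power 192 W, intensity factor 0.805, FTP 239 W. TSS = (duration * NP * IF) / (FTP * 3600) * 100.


Product = 2113 * 192 * 0.805 = 326585.28
Base = 239 * 3600 = 860400
TSS = 326585.28 / 860400 * 100 = 37.96

37.96 TSS


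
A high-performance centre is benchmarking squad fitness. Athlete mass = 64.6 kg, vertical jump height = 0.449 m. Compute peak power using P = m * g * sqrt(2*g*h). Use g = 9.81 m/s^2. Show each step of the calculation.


sqrt(2 * 9.81 * 0.449) = sqrt(8.80938) = 2.96806 m/s
P = 64.6 * 9.81 * 2.96806
= 1880.94 W

1880.94 W


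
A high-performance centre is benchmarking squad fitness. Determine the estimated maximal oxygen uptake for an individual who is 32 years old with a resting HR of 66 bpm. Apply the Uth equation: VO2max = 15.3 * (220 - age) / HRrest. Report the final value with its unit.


HRmax = 220 - 32 = 188
VO2max = 15.3 * (188 / 66)
= 15.3 * 2.8485
= 43.58 mL/kg/min

43.58 mL/kg/min


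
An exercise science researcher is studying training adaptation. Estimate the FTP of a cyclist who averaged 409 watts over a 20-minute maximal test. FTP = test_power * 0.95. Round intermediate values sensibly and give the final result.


FTP = 409 * 0.95 = 388.55 W

388.55 W


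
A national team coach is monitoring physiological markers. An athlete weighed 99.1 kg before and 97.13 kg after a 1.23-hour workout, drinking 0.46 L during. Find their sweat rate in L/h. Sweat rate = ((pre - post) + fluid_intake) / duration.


Body mass change = 1.97 kg
Total sweat loss = 1.97 + 0.46 = 2.43 L
Rate = 2.43 / 1.23 = 1.976 L/h

1.976 L/h


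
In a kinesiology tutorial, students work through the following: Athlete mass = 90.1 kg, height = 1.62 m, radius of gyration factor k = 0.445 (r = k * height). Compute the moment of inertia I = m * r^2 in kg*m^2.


r = k * height = 0.445 * 1.62 = 0.7209 m
r^2 = 0.7209^2 = 0.519697
I = 90.1 * 0.519697 = 46.825 kg*m^2

46.825 kg*m^2


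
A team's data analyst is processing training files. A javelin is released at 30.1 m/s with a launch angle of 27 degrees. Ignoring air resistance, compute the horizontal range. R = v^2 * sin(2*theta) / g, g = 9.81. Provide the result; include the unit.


Launch speed squared = 906.01
sin(2 * 27 deg) = 0.809017
Range = 906.01 * 0.809017 / 9.81
= 74.717 m

74.717 m


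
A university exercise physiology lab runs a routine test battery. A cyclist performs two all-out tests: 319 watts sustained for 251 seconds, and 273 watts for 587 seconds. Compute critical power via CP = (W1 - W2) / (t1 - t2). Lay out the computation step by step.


W1 = P1 * t1 = 319 * 251 = 80069 J
W2 = P2 * t2 = 273 * 587 = 160251 J
CP = (80069 - 160251) / (251 - 587)
= 238.64 W

238.64 W


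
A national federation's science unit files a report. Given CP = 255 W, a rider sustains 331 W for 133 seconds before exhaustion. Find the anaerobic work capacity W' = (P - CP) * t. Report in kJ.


Excess power = 331 - 255 = 76 W
Work above CP = 76 * 133 = 10108 J
W' = 10.108 kJ

10.108 kJ


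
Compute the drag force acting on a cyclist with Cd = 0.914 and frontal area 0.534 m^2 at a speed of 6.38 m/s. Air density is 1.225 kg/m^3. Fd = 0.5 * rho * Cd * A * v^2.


Step 1: v^2 = 40.7044
Step 2: Fd = 0.5 * 1.225 * 0.914 * 0.534 * 40.7044
= 12.168 N

12.168 N


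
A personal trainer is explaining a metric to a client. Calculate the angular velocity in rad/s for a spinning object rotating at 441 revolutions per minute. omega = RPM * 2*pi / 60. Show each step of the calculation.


omega = RPM * 2*pi / 60
= 441 * 6.28318531 / 60
= 46.181 rad/s

46.181 rad/s


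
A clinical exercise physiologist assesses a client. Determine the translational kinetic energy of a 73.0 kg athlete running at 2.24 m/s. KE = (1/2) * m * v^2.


KE = 0.5 * m * v^2
= 0.5 * 73.0 * 2.24^2
= 0.5 * 73.0 * 5.0176
= 183.14 J

183.14 J


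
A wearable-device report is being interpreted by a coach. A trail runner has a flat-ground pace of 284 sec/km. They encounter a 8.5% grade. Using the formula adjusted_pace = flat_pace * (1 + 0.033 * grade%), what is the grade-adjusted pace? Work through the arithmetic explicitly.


Grade factor = 1 + 0.033 * 8.5 = 1.2805
Adjusted = 284 * 1.2805 = 363.66 sec/km

363.66 s/km


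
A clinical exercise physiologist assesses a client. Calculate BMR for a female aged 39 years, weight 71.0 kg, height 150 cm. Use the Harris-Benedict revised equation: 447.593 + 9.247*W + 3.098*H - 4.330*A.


Substituting values:
W term = 9.247 * 71.0 = 656.537
H term = 3.098 * 150 = 464.7
A term = 4.330 * 39 = 168.87
BMR = 1399.96 kcal/day

1399.96 kcal/day


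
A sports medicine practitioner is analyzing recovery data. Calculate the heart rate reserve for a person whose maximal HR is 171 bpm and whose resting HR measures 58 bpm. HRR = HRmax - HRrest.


HRmax = 171 bpm
HRrest = 58 bpm
HRR = 171 - 58 = 113 bpm

113 bpm


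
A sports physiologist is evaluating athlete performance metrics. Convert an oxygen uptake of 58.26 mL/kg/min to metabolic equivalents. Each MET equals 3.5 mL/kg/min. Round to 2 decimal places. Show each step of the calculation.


One MET = 3.5 mL/kg/min
Number of METs = 58.26 / 3.5
= 16.65 METs

16.65 METs


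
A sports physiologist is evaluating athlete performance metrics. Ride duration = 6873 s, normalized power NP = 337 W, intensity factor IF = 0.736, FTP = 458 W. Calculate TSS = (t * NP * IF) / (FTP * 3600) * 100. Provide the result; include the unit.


Numerator = 6873 * 337 * 0.736 = 1704723.936
Denominator = 458 * 3600 = 1648800
TSS = 1704723.936 / 1648800 * 100
= 103.39

103.39 TSS


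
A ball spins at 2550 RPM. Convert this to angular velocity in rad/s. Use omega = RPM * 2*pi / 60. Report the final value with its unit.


omega = 2550 * 2 * pi / 60
= 2550 * 6.28318531 / 60
= 16022.123 / 60
= 267.035 rad/s

267.035 rad/s


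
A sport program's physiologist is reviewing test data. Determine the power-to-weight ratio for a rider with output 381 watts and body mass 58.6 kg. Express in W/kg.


P/W = 381 / 58.6 = 6.502 W/kg

6.502 W/kg


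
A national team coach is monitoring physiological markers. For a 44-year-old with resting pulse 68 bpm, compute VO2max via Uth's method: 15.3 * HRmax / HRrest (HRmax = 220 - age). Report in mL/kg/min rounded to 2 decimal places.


Step 1: HRmax = 220 - 44 = 176 bpm
Step 2: Ratio = 176 / 68 = 2.5882
Step 3: VO2max = 15.3 * 2.5882 = 39.6 mL/kg/min

39.6 mL/kg/min


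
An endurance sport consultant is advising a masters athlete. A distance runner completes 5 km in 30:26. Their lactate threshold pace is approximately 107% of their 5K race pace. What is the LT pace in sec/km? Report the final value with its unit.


Convert to seconds: 30 min 26 s = 1826 s
Pace per km = 1826 / 5 = 365.2 s/km
LT pace = 365.2 * 1.07 = 390.76 s/km

390.76 s/km
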